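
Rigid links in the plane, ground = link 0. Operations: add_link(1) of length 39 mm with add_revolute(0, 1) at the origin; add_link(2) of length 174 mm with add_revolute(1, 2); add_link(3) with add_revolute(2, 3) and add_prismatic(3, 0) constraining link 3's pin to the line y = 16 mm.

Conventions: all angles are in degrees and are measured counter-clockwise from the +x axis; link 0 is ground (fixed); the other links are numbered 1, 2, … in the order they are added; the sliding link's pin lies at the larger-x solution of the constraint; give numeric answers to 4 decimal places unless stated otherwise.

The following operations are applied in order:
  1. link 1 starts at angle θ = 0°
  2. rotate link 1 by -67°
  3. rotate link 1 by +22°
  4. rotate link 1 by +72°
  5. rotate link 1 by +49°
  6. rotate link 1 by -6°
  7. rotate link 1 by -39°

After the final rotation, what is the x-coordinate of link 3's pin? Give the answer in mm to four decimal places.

geometry: r = 39 mm, L = 174 mm, e = 16 mm; θ starts at 0°
rotate link 1 by -67°: θ ← 0° -67° = -67°
rotate link 1 by +22°: θ ← -67° +22° = -45°
rotate link 1 by +72°: θ ← -45° +72° = 27°
rotate link 1 by +49°: θ ← 27° +49° = 76°
rotate link 1 by -6°: θ ← 76° -6° = 70°
rotate link 1 by -39°: θ ← 70° -39° = 31°
crank pin P = (r cos θ, r sin θ) = (33.429525, 20.086485)
h = r sin θ − e = 20.086485 − 16 = 4.086485
x = r cos θ + √(L² − h²) = 33.429525 + 173.952007 = 207.381531

207.3815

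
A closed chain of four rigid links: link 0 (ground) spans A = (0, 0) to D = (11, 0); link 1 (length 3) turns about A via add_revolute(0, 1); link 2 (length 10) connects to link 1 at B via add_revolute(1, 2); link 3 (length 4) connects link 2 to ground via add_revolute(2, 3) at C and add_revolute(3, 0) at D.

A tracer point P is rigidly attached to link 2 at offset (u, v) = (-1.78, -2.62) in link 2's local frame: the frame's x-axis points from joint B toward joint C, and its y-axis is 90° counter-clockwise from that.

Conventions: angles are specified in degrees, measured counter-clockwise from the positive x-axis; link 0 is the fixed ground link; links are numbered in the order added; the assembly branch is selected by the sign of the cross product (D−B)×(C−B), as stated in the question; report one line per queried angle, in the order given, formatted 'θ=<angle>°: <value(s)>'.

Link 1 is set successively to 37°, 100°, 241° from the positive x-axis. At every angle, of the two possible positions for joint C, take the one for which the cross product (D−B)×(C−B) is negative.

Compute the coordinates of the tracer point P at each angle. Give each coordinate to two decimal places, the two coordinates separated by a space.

A=(0,0), D=(11.00,0)
θ=37°: B = A + 3.00·(cos37°, sin37°) = (2.3959, 1.8054)
θ=37°: |BD| = 8.7915
θ=37°: circle(B,10.00) ∩ circle(D,4.00): a=9.1731, h=3.9818
θ=37°:   candidates: C₊=(12.1912,3.8185) cross=35.006; C₋=(10.5558,-3.9753) cross=-35.006
θ=37°:   branch - wants cross < 0 → take C=(10.5558,-3.9753) (cross=-35.006)
θ=37°: ex = (C−B)/|BC| = (0.8160,-0.5781); ey = (0.5781,0.8160)
θ=37°: P = B + -1.78·ex + -2.62·ey = (-0.5711,0.6965)
θ=100°: B = A + 3.00·(cos100°, sin100°) = (-0.5209, 2.9544)
θ=100°: |BD| = 11.8937
θ=100°: circle(B,10.00) ∩ circle(D,4.00): a=9.4781, h=3.1882
θ=100°:   candidates: C₊=(9.4521,3.6884) cross=37.920; C₋=(7.8682,-2.4883) cross=-37.920
θ=100°:   branch - wants cross < 0 → take C=(7.8682,-2.4883) (cross=-37.920)
θ=100°: ex = (C−B)/|BC| = (0.8389,-0.5443); ey = (0.5443,0.8389)
θ=100°: P = B + -1.78·ex + -2.62·ey = (-3.4402,1.7253)
θ=241°: B = A + 3.00·(cos241°, sin241°) = (-1.4544, -2.6239)
θ=241°: |BD| = 12.7278
θ=241°: circle(B,10.00) ∩ circle(D,4.00): a=9.6638, h=2.5713
θ=241°:   candidates: C₊=(7.4717,1.8844) cross=32.727; C₋=(8.5318,-3.1477) cross=-32.727
θ=241°:   branch - wants cross < 0 → take C=(8.5318,-3.1477) (cross=-32.727)
θ=241°: ex = (C−B)/|BC| = (0.9986,-0.0524); ey = (0.0524,0.9986)
θ=241°: P = B + -1.78·ex + -2.62·ey = (-3.3692,-5.1470)

θ=37°: -0.57 0.70
θ=100°: -3.44 1.73
θ=241°: -3.37 -5.15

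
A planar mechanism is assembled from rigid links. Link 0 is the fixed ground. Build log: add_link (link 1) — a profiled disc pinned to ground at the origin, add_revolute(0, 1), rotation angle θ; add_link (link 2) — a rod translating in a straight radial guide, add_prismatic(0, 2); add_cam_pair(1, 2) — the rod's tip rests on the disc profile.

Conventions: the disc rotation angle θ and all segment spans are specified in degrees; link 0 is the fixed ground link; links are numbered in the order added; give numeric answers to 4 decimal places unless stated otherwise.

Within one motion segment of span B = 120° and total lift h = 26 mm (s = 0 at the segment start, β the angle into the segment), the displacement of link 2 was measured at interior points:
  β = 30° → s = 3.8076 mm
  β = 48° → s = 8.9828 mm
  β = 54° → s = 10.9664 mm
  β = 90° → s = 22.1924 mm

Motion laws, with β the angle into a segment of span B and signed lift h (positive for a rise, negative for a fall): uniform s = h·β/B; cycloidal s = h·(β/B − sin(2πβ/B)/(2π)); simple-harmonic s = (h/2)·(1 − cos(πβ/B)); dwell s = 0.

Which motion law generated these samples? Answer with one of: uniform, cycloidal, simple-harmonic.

candidates at β/B = r: uniform s = h·r (linear in β); cycloidal s = h·(r − sin(2πr)/(2π)); simple-harmonic s = (h/2)(1 − cos(πr))
β=30°: printed 3.8076 | uniform 6.5000, cycloidal 2.3620, simple-harmonic 3.8076
β=48°: printed 8.9828 | uniform 10.4000, cycloidal 7.9677, simple-harmonic 8.9828
β=54°: printed 10.9664 | uniform 11.7000, cycloidal 10.4213, simple-harmonic 10.9664
β=90°: printed 22.1924 | uniform 19.5000, cycloidal 23.6380, simple-harmonic 22.1924
only one law matches every sample → simple-harmonic

simple-harmonic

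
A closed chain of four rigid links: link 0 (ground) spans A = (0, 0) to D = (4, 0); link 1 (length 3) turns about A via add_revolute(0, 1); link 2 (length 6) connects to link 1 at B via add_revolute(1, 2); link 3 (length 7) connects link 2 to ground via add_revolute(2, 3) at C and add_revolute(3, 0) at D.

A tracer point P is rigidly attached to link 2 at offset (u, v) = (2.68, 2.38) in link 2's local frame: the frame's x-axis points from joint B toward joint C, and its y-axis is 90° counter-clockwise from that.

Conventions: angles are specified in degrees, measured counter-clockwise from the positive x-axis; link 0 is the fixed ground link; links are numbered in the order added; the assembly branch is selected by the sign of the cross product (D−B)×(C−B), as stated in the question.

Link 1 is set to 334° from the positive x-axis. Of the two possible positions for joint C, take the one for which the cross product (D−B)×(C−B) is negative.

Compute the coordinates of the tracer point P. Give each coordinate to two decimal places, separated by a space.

A=(0,0), D=(4.00,0)
B = A + 3.00·(cos334°, sin334°) = (2.6964, -1.3151)
|BD| = 1.8517
circle(B,6.00) ∩ circle(D,7.00): a=-2.5843, h=5.4149
  candidates: C₊=(-2.9687,0.6615) cross=10.027; C₋=(4.7227,-6.9626) cross=-10.027
  branch - wants cross < 0 → take C=(4.7227,-6.9626) (cross=-10.027)
ex = (C−B)/|BC| = (0.3377,-0.9412); ey = (0.9412,0.3377)
P = B + 2.68·ex + 2.38·ey = (5.8416,-3.0339)

5.84 -3.03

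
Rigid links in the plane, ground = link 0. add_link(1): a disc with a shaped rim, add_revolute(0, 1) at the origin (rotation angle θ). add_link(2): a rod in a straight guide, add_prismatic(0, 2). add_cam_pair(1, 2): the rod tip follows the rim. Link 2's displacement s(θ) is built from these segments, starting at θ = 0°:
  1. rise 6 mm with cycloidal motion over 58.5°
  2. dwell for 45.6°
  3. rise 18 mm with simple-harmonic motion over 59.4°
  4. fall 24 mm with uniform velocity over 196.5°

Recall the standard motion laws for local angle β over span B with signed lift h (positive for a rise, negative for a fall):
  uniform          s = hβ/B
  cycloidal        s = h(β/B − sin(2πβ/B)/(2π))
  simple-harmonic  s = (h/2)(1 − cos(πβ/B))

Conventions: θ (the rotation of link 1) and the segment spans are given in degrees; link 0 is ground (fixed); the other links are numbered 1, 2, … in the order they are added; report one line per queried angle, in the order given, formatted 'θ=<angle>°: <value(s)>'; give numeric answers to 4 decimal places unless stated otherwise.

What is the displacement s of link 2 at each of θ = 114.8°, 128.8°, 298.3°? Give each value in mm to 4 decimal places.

segment 1 (0° to 58.5°, cycloidal, h = 6) is passed completely: s = 0.0000 + (6) = 6.0000
segment 2 (58.5° to 104.1°, dwell): s unchanged at 6.0000
θ = 114.8° falls in segment 3 (104.1° to 163.5°, simple-harmonic, h = 18): β = 114.8 − 104.1 = 10.7°, B = 59.4°; Δs = 18/2·(1 − cos(π·0.1801)) = 1.4031; s = 6.0000 + 1.4031 = 7.4031
θ = 128.8° falls in segment 3 (104.1° to 163.5°, simple-harmonic, h = 18): β = 128.8 − 104.1 = 24.7°, B = 59.4°; Δs = 18/2·(1 − cos(π·0.4158)) = 6.6476; s = 6.0000 + 6.6476 = 12.6476
segment 3 (104.1° to 163.5°, simple-harmonic, h = 18) is passed completely: s = 6.0000 + (18) = 24.0000
θ = 298.3° falls in segment 4 (163.5° to 360°, uniform, h = -24): β = 298.3 − 163.5 = 134.8°, B = 196.5°; Δs = -24·134.8/196.5 = -16.4641; s = 24.0000 − 16.4641 = 7.5359

θ=114.8°: 7.4031
θ=128.8°: 12.6476
θ=298.3°: 7.5359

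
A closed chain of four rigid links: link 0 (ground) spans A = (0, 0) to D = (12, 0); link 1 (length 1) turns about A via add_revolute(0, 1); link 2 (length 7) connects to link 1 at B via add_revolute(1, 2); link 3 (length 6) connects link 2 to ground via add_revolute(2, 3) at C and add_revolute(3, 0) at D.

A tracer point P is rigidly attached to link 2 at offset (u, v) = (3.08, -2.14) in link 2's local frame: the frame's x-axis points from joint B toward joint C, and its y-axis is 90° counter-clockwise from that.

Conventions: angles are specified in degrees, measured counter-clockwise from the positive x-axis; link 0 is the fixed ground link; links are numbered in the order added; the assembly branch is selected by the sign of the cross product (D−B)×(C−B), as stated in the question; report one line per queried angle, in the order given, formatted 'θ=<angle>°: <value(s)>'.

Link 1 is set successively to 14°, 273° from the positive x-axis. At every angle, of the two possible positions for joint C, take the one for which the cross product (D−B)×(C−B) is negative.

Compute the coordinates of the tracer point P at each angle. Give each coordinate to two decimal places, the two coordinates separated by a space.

A=(0,0), D=(12.00,0)
θ=14°: B = A + 1.00·(cos14°, sin14°) = (0.9703, 0.2419)
θ=14°: |BD| = 11.0324
θ=14°: circle(B,7.00) ∩ circle(D,6.00): a=6.1054, h=3.4241
θ=14°:   candidates: C₊=(7.1493,3.5313) cross=37.776; C₋=(6.9991,-3.3153) cross=-37.776
θ=14°:   branch - wants cross < 0 → take C=(6.9991,-3.3153) (cross=-37.776)
θ=14°: ex = (C−B)/|BC| = (0.8613,-0.5082); ey = (0.5082,0.8613)
θ=14°: P = B + 3.08·ex + -2.14·ey = (2.5355,-3.1663)
θ=273°: B = A + 1.00·(cos273°, sin273°) = (0.0523, -0.9986)
θ=273°: |BD| = 11.9893
θ=273°: circle(B,7.00) ∩ circle(D,6.00): a=6.5368, h=2.5040
θ=273°:   candidates: C₊=(6.3579,2.0412) cross=30.021; C₋=(6.7750,-2.9495) cross=-30.021
θ=273°:   branch - wants cross < 0 → take C=(6.7750,-2.9495) (cross=-30.021)
θ=273°: ex = (C−B)/|BC| = (0.9604,-0.2787); ey = (0.2787,0.9604)
θ=273°: P = B + 3.08·ex + -2.14·ey = (2.4139,-3.9122)

θ=14°: 2.54 -3.17
θ=273°: 2.41 -3.91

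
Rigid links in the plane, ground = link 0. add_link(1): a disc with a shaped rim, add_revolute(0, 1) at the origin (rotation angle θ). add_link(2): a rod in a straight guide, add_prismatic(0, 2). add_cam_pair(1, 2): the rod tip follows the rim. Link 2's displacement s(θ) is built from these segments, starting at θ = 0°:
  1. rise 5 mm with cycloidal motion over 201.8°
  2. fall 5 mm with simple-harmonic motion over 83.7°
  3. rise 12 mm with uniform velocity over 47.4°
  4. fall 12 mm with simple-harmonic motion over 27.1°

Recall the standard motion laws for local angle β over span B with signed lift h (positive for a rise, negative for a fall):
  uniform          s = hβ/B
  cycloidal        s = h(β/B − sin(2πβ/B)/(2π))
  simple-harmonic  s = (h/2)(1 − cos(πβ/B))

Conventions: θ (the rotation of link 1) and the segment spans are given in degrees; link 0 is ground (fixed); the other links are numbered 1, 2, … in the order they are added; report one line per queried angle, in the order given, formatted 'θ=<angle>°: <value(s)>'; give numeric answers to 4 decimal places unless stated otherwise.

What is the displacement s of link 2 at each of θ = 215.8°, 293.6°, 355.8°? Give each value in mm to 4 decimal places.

segment 1 (0° to 201.8°, cycloidal, h = 5) is passed completely: s = 0.0000 + (5) = 5.0000
θ = 215.8° falls in segment 2 (201.8° to 285.5°, simple-harmonic, h = -5): β = 215.8 − 201.8 = 14°, B = 83.7°; Δs = -5/2·(1 − cos(π·0.1673)) = -0.3373; s = 5.0000 − 0.3373 = 4.6627
segment 2 (201.8° to 285.5°, simple-harmonic, h = -5) is passed completely: s = 5.0000 + (-5) = 0.0000
θ = 293.6° falls in segment 3 (285.5° to 332.9°, uniform, h = 12): β = 293.6 − 285.5 = 8.1°, B = 47.4°; Δs = 12·8.1/47.4 = 2.0506; s = 0.0000 + 2.0506 = 2.0506
segment 3 (285.5° to 332.9°, uniform, h = 12) is passed completely: s = 0.0000 + (12) = 12.0000
θ = 355.8° falls in segment 4 (332.9° to 360°, simple-harmonic, h = -12): β = 355.8 − 332.9 = 22.9°, B = 27.1°; Δs = -12/2·(1 − cos(π·0.8450)) = -11.3028; s = 12.0000 − 11.3028 = 0.6972

θ=215.8°: 4.6627
θ=293.6°: 2.0506
θ=355.8°: 0.6972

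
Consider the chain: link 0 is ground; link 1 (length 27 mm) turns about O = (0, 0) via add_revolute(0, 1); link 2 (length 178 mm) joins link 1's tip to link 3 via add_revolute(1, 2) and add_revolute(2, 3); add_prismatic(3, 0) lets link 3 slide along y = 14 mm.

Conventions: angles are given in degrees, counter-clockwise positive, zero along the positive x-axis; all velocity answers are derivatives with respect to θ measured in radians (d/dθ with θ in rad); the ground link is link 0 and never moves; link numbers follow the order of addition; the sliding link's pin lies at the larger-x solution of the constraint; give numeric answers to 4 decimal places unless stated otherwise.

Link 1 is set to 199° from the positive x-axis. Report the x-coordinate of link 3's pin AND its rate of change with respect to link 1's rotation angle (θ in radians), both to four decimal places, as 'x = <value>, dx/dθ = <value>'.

geometry: r = 27 mm, L = 178 mm, e = 14 mm
crank pin P = (r cos θ, r sin θ) = (-25.529002, -8.790340)
h = r sin θ − e = -8.790340 − 14 = -22.790340
x = r cos θ + √(L² − h²) = -25.529002 + 176.534983 = 151.005982
dx/dθ = −r sin θ − h·r cos θ/√(L² − h²) (θ in radians; h = -22.790340) = 5.494593

x = 151.0060, dx/dθ = 5.4946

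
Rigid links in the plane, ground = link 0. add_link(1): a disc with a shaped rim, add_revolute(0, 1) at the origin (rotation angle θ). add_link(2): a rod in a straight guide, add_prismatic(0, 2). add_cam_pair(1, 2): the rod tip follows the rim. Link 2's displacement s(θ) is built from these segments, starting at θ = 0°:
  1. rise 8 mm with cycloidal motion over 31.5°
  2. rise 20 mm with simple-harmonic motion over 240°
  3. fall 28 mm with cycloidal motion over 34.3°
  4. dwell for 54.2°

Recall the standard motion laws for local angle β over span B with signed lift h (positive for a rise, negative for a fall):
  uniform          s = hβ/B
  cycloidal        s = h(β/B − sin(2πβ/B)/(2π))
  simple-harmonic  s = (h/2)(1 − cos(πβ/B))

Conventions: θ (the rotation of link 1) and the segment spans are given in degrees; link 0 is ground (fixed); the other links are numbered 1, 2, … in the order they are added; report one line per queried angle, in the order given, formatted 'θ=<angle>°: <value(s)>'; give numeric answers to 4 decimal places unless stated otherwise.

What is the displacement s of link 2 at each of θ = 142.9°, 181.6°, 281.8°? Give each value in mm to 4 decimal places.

segment 1 (0° to 31.5°, cycloidal, h = 8) is passed completely: s = 0.0000 + (8) = 8.0000
θ = 142.9° falls in segment 2 (31.5° to 271.5°, simple-harmonic, h = 20): β = 142.9 − 31.5 = 111.4°, B = 240°; Δs = 20/2·(1 − cos(π·0.4642)) = 8.8766; s = 8.0000 + 8.8766 = 16.8766
θ = 181.6° falls in segment 2 (31.5° to 271.5°, simple-harmonic, h = 20): β = 181.6 − 31.5 = 150.1°, B = 240°; Δs = 20/2·(1 − cos(π·0.6254)) = 13.8389; s = 8.0000 + 13.8389 = 21.8389
segment 2 (31.5° to 271.5°, simple-harmonic, h = 20) is passed completely: s = 8.0000 + (20) = 28.0000
θ = 281.8° falls in segment 3 (271.5° to 305.8°, cycloidal, h = -28): β = 281.8 − 271.5 = 10.3°, B = 34.3°; Δs = -28·(0.3003 − sin(2π·0.3003)/(2π)) = -4.1725; s = 28.0000 − 4.1725 = 23.8275

θ=142.9°: 16.8766
θ=181.6°: 21.8389
θ=281.8°: 23.8275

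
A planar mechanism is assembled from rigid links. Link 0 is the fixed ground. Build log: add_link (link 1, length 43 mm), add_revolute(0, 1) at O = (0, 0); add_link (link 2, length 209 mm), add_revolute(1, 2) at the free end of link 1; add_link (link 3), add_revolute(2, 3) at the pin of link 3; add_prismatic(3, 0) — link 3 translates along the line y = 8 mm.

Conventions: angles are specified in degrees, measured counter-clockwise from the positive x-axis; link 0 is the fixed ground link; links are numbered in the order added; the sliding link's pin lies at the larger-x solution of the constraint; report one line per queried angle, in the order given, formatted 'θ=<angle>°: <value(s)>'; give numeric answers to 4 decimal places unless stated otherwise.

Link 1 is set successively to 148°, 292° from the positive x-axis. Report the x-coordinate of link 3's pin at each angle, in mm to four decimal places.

geometry: r = 43 mm, L = 209 mm, e = 8 mm
θ=148°: crank pin P = (r cos θ, r sin θ) = (-36.466068, 22.786528)
θ=148°: h = r sin θ − e = 22.786528 − 8 = 14.786528
θ=148°: x = r cos θ + √(L² − h²) = -36.466068 + 208.476278 = 172.010210
θ=292°: crank pin P = (r cos θ, r sin θ) = (16.108084, -39.868906)
θ=292°: h = r sin θ − e = -39.868906 − 8 = -47.868906
θ=292°: x = r cos θ + √(L² − h²) = 16.108084 + 203.444262 = 219.552346

θ=148°: 172.0102
θ=292°: 219.5523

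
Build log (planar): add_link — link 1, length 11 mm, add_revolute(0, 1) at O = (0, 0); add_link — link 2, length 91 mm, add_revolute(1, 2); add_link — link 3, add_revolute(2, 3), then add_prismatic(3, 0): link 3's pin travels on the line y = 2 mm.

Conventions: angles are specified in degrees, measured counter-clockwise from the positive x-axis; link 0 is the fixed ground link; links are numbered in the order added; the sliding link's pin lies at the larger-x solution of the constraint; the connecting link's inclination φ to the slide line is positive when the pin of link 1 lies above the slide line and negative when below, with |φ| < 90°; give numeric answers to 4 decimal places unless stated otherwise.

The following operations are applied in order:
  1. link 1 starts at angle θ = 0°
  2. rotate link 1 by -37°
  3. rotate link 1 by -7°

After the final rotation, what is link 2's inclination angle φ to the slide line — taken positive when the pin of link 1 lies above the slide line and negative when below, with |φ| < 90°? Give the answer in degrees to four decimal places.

geometry: r = 11 mm, L = 91 mm, e = 2 mm; θ starts at 0°
rotate link 1 by -37°: θ ← 0° -37° = -37°
rotate link 1 by -7°: θ ← -37° -7° = -44°
h = r sin θ − e = -7.641242 − 2 = -9.641242
sin φ = h / L = -9.641242 / 91 = -0.10594772
φ = arcsin(-0.10594772) = -6.081771°

-6.0818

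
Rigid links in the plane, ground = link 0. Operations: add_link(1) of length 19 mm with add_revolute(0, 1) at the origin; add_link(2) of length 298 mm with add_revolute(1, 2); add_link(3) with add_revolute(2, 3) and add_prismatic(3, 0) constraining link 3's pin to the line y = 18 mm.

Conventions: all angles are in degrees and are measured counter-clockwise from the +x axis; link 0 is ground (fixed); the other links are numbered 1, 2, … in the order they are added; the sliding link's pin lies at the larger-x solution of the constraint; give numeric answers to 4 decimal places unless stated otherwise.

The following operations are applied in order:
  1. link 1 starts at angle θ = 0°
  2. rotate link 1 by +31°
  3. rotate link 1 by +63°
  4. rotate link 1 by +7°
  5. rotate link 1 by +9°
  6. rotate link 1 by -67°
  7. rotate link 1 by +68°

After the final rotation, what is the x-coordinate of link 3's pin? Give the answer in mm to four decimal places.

geometry: r = 19 mm, L = 298 mm, e = 18 mm; θ starts at 0°
rotate link 1 by +31°: θ ← 0° +31° = 31°
rotate link 1 by +63°: θ ← 31° +63° = 94°
rotate link 1 by +7°: θ ← 94° +7° = 101°
rotate link 1 by +9°: θ ← 101° +9° = 110°
rotate link 1 by -67°: θ ← 110° -67° = 43°
rotate link 1 by +68°: θ ← 43° +68° = 111°
crank pin P = (r cos θ, r sin θ) = (-6.808991, 17.738028)
h = r sin θ − e = 17.738028 − 18 = -0.261972
x = r cos θ + √(L² − h²) = -6.808991 + 297.999885 = 291.190894

291.1909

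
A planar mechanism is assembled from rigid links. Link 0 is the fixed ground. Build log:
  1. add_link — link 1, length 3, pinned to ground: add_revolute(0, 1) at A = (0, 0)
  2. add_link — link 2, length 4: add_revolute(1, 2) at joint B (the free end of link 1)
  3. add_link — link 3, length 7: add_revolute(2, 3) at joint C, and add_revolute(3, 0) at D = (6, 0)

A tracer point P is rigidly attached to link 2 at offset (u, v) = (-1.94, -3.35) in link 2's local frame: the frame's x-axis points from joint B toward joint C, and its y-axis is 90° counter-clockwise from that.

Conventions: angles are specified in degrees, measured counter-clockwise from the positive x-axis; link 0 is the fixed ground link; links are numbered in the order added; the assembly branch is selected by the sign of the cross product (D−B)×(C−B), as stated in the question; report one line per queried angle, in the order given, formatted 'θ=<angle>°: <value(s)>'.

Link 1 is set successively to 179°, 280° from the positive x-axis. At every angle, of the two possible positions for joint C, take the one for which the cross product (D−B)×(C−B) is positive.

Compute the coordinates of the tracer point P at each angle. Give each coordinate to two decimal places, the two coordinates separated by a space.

A=(0,0), D=(6.00,0)
θ=179°: B = A + 3.00·(cos179°, sin179°) = (-2.9995, 0.0524)
θ=179°: |BD| = 8.9997
θ=179°: circle(B,4.00) ∩ circle(D,7.00): a=2.6665, h=2.9816
θ=179°:   candidates: C₊=(-0.3158,3.0184) cross=26.834; C₋=(-0.3505,-2.9447) cross=-26.834
θ=179°:   branch + wants cross > 0 → take C=(-0.3158,3.0184) (cross=26.834)
θ=179°: ex = (C−B)/|BC| = (0.6709,0.7415); ey = (-0.7415,0.6709)
θ=179°: P = B + -1.94·ex + -3.35·ey = (-1.8171,-3.6338)
θ=280°: B = A + 3.00·(cos280°, sin280°) = (0.5209, -2.9544)
θ=280°: |BD| = 6.2248
θ=280°: circle(B,4.00) ∩ circle(D,7.00): a=0.4618, h=3.9733
θ=280°:   candidates: C₊=(-0.9584,0.7620) cross=24.733; C₋=(2.8132,-6.2325) cross=-24.733
θ=280°:   branch + wants cross > 0 → take C=(-0.9584,0.7620) (cross=24.733)
θ=280°: ex = (C−B)/|BC| = (-0.3698,0.9291); ey = (-0.9291,-0.3698)
θ=280°: P = B + -1.94·ex + -3.35·ey = (4.3509,-3.5179)

θ=179°: -1.82 -3.63
θ=280°: 4.35 -3.52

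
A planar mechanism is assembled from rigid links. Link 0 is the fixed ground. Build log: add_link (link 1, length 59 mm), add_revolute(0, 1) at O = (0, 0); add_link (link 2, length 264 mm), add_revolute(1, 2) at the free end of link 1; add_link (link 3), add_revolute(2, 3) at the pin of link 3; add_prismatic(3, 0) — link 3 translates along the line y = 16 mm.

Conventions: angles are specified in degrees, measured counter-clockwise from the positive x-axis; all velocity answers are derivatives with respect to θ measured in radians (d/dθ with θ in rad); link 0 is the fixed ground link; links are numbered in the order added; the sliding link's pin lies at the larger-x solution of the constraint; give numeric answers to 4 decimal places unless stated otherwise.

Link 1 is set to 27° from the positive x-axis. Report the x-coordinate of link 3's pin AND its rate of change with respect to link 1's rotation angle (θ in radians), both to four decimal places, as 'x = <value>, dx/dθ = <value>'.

geometry: r = 59 mm, L = 264 mm, e = 16 mm
crank pin P = (r cos θ, r sin θ) = (52.569385, 26.785439)
h = r sin θ − e = 26.785439 − 16 = 10.785439
x = r cos θ + √(L² − h²) = 52.569385 + 263.779594 = 316.348979
dx/dθ = −r sin θ − h·r cos θ/√(L² − h²) (θ in radians; h = 10.785439) = -28.934900

x = 316.3490, dx/dθ = -28.9349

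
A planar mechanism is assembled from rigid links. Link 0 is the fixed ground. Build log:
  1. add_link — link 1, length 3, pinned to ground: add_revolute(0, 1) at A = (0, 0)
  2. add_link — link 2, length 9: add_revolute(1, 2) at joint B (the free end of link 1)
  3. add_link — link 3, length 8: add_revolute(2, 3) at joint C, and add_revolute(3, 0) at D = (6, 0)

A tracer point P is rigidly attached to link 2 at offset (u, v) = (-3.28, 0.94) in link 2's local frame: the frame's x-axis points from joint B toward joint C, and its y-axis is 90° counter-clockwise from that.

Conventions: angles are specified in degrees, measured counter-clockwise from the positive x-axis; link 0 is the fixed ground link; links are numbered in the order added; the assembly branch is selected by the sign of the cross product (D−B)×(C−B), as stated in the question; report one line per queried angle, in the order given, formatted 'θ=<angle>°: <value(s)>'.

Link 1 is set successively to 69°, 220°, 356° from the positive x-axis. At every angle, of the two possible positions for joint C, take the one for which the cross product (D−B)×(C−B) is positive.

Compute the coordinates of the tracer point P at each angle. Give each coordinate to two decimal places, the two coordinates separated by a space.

A=(0,0), D=(6.00,0)
θ=69°: B = A + 3.00·(cos69°, sin69°) = (1.0751, 2.8007)
θ=69°: |BD| = 5.6656
θ=69°: circle(B,9.00) ∩ circle(D,8.00): a=4.3331, h=7.8882
θ=69°:   candidates: C₊=(8.7412,7.5157) cross=44.691; C₋=(0.9422,-6.1983) cross=-44.691
θ=69°:   branch + wants cross > 0 → take C=(8.7412,7.5157) (cross=44.691)
θ=69°: ex = (C−B)/|BC| = (0.8518,0.5239); ey = (-0.5239,0.8518)
θ=69°: P = B + -3.28·ex + 0.94·ey = (-2.2112,1.8831)
θ=220°: B = A + 3.00·(cos220°, sin220°) = (-2.2981, -1.9284)
θ=220°: |BD| = 8.5192
θ=220°: circle(B,9.00) ∩ circle(D,8.00): a=5.2574, h=7.3048
θ=220°:   candidates: C₊=(1.1693,6.3769) cross=62.231; C₋=(4.4762,-7.8535) cross=-62.231
θ=220°:   branch + wants cross > 0 → take C=(1.1693,6.3769) (cross=62.231)
θ=220°: ex = (C−B)/|BC| = (0.3853,0.9228); ey = (-0.9228,0.3853)
θ=220°: P = B + -3.28·ex + 0.94·ey = (-4.4293,-4.5930)
θ=356°: B = A + 3.00·(cos356°, sin356°) = (2.9927, -0.2093)
θ=356°: |BD| = 3.0146
θ=356°: circle(B,9.00) ∩ circle(D,8.00): a=4.3269, h=7.8916
θ=356°:   candidates: C₊=(6.7613,7.9637) cross=23.790; C₋=(7.8570,-7.7815) cross=-23.790
θ=356°:   branch + wants cross > 0 → take C=(6.7613,7.9637) (cross=23.790)
θ=356°: ex = (C−B)/|BC| = (0.4187,0.9081); ey = (-0.9081,0.4187)
θ=356°: P = B + -3.28·ex + 0.94·ey = (0.7656,-2.7942)

θ=69°: -2.21 1.88
θ=220°: -4.43 -4.59
θ=356°: 0.77 -2.79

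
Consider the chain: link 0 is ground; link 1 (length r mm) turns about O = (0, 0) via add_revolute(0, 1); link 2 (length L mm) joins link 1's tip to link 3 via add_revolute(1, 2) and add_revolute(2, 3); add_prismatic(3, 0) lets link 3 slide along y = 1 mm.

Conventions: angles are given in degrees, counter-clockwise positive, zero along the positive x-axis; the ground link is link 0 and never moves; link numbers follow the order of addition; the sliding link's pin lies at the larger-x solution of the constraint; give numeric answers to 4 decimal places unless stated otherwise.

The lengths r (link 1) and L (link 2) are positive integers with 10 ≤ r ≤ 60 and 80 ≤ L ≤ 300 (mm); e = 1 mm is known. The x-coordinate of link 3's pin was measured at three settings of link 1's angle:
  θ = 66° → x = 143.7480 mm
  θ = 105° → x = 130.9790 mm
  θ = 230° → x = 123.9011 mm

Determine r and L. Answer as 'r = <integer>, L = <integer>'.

constraint per measurement: (x − r cos θ)² + (r sin θ − e)² = L²
subtracting the θ₁ and θ₂ equations cancels the r² and L² terms:
r = (x₁² − x₂²) / (2[(x₁cos θ₁ + e sin θ₁) − (x₂cos θ₂ + e sin θ₂)]) = 19.0001 → r = 19
L² = (x₁ − r cos θ₁)² + (r sin θ₁ − e)² = 18769.0048 → L = 137.0000 → L = 137
check at θ₃=230°: x = 123.9011 (printed 123.9011) ✓

r = 19, L = 137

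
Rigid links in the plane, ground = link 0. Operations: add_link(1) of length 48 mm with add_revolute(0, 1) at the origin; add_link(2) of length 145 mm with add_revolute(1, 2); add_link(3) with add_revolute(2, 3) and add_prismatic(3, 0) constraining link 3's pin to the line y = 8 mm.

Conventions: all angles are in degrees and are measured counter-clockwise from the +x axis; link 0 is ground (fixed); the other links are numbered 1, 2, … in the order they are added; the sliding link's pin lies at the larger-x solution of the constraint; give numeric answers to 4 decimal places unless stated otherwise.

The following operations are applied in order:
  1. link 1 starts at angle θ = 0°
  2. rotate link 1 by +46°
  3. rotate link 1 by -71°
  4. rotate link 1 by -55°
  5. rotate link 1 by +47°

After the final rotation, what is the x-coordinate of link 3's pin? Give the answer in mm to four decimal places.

geometry: r = 48 mm, L = 145 mm, e = 8 mm; θ starts at 0°
rotate link 1 by +46°: θ ← 0° +46° = 46°
rotate link 1 by -71°: θ ← 46° -71° = -25°
rotate link 1 by -55°: θ ← -25° -55° = -80°
rotate link 1 by +47°: θ ← -80° +47° = -33°
crank pin P = (r cos θ, r sin θ) = (40.256187, -26.142674)
h = r sin θ − e = -26.142674 − 8 = -34.142674
x = r cos θ + √(L² − h²) = 40.256187 + 140.922950 = 181.179137

181.1791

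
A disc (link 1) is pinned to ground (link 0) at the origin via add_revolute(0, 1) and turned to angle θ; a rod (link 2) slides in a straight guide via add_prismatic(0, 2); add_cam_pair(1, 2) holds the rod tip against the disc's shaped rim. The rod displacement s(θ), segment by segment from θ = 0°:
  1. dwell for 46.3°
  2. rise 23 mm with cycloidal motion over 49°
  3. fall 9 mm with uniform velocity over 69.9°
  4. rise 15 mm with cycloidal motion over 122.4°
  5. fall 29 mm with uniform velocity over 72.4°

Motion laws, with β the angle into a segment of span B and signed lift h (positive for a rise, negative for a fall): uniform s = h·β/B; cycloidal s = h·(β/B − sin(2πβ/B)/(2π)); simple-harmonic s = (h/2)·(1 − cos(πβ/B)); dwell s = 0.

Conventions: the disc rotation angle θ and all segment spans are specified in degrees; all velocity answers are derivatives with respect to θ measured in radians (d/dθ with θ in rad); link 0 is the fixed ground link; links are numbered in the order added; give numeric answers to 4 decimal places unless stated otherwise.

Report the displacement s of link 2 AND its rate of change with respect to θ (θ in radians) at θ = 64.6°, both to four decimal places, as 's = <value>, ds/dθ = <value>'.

segment 1 (0° to 46.3°, dwell): s unchanged at 0.0000
θ = 64.6° falls in segment 2 (46.3° to 95.3°, cycloidal, h = 23): β = 64.6 − 46.3 = 18.3°, B = 49°; Δs = 23·(0.3735 − sin(2π·0.3735)/(2π)) = 5.9766; s = 0.0000 + 5.9766 = 5.9766
velocity in seg [46.3°–95.3°] (cycloidal), θ in radians: β = 18.3° = 0.3194 rad, B = 49° = 0.8552 rad; ds/dθ = (h/B)(1 − cos(2πβ/B)) = (23/0.8552)(1 − cos(2π·0.3735)) = 45.727058 mm/rad

s = 5.9766, ds/dθ = 45.7271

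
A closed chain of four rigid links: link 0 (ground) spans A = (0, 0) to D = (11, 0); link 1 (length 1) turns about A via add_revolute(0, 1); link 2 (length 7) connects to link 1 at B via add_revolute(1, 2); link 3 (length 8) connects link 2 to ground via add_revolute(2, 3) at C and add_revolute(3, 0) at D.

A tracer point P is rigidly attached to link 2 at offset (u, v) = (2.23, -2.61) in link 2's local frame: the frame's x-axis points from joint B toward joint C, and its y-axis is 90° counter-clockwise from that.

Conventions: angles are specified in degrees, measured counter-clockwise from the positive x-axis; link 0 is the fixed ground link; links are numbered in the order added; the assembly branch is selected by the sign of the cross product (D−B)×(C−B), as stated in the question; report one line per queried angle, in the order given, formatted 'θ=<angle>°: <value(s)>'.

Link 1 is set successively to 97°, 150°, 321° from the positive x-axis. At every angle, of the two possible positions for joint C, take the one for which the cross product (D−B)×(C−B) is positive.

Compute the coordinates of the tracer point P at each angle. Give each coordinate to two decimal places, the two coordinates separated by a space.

A=(0,0), D=(11.00,0)
θ=97°: B = A + 1.00·(cos97°, sin97°) = (-0.1219, 0.9925)
θ=97°: |BD| = 11.1661
θ=97°: circle(B,7.00) ∩ circle(D,8.00): a=4.9114, h=4.9878
θ=97°:   candidates: C₊=(5.2134,5.5241) cross=55.695; C₋=(4.3267,-4.4121) cross=-55.695
θ=97°:   branch + wants cross > 0 → take C=(5.2134,5.5241) (cross=55.695)
θ=97°: ex = (C−B)/|BC| = (0.7622,0.6474); ey = (-0.6474,0.7622)
θ=97°: P = B + 2.23·ex + -2.61·ey = (3.2674,0.4469)
θ=150°: B = A + 1.00·(cos150°, sin150°) = (-0.8660, 0.5000)
θ=150°: |BD| = 11.8766
θ=150°: circle(B,7.00) ∩ circle(D,8.00): a=5.3068, h=4.5649
θ=150°:   candidates: C₊=(4.6282,4.8374) cross=54.215; C₋=(4.2439,-4.2842) cross=-54.215
θ=150°:   branch + wants cross > 0 → take C=(4.6282,4.8374) (cross=54.215)
θ=150°: ex = (C−B)/|BC| = (0.7849,0.6196); ey = (-0.6196,0.7849)
θ=150°: P = B + 2.23·ex + -2.61·ey = (2.5015,-0.1668)
θ=321°: B = A + 1.00·(cos321°, sin321°) = (0.7771, -0.6293)
θ=321°: |BD| = 10.2422
θ=321°: circle(B,7.00) ∩ circle(D,8.00): a=4.3888, h=5.4533
θ=321°:   candidates: C₊=(4.8226,5.0833) cross=55.853; C₋=(5.4928,-5.8026) cross=-55.853
θ=321°:   branch + wants cross > 0 → take C=(4.8226,5.0833) (cross=55.853)
θ=321°: ex = (C−B)/|BC| = (0.5779,0.8161); ey = (-0.8161,0.5779)
θ=321°: P = B + 2.23·ex + -2.61·ey = (4.1959,-0.3178)

θ=97°: 3.27 0.45
θ=150°: 2.50 -0.17
θ=321°: 4.20 -0.32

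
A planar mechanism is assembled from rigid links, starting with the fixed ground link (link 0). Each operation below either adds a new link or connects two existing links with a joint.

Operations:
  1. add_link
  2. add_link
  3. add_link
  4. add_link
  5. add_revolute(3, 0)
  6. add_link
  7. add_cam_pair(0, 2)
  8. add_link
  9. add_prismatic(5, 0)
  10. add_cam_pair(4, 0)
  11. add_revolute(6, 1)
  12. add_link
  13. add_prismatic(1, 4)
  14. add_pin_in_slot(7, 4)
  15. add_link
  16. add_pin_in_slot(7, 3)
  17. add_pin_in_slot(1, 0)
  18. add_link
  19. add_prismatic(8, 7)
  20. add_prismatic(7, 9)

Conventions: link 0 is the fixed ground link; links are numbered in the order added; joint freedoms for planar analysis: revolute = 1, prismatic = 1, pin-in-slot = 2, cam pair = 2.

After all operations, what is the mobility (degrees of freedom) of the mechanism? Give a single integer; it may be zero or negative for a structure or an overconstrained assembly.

L=1 J1=0 J2=0
add link → L=2 J1=0 J2=0
add link → L=3 J1=0 J2=0
add link → L=4 J1=0 J2=0
add link → L=5 J1=0 J2=0
R@3,0 dof=1 J1 → L=5 J1=1 J2=0
add link → L=6 J1=1 J2=0
C@0,2 dof=2 J2 → L=6 J1=1 J2=1
add link → L=7 J1=1 J2=1
P@5,0 dof=1 J1 → L=7 J1=2 J2=1
C@4,0 dof=2 J2 → L=7 J1=2 J2=2
R@6,1 dof=1 J1 → L=7 J1=3 J2=2
add link → L=8 J1=3 J2=2
P@1,4 dof=1 J1 → L=8 J1=4 J2=2
PS@7,4 dof=2 J2 → L=8 J1=4 J2=3
add link → L=9 J1=4 J2=3
PS@7,3 dof=2 J2 → L=9 J1=4 J2=4
PS@1,0 dof=2 J2 → L=9 J1=4 J2=5
add link → L=10 J1=4 J2=5
P@8,7 dof=1 J1 → L=10 J1=5 J2=5
P@7,9 dof=1 J1 → L=10 J1=6 J2=5
M=3(L−1)−2J1−J2=3·9−2·6−5=10

M = 10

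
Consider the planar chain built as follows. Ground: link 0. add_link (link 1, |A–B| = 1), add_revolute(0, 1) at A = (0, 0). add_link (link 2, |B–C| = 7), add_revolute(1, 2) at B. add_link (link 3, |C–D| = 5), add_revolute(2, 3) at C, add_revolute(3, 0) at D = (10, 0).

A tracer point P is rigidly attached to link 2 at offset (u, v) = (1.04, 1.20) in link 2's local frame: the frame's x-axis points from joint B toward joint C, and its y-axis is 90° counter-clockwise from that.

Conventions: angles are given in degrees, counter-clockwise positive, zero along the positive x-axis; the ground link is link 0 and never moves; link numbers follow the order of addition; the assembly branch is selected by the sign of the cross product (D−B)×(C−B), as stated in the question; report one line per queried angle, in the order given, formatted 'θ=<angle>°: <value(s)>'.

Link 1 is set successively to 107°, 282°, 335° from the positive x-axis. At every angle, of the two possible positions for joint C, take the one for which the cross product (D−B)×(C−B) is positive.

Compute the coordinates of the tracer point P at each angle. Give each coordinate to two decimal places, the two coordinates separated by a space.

A=(0,0), D=(10.00,0)
θ=107°: B = A + 1.00·(cos107°, sin107°) = (-0.2924, 0.9563)
θ=107°: |BD| = 10.3367
θ=107°: circle(B,7.00) ∩ circle(D,5.00): a=6.3293, h=2.9901
θ=107°:   candidates: C₊=(6.2864,3.3480) cross=30.907; C₋=(5.7331,-2.6065) cross=-30.907
θ=107°:   branch + wants cross > 0 → take C=(6.2864,3.3480) (cross=30.907)
θ=107°: ex = (C−B)/|BC| = (0.9398,0.3417); ey = (-0.3417,0.9398)
θ=107°: P = B + 1.04·ex + 1.20·ey = (0.2750,2.4394)
θ=282°: B = A + 1.00·(cos282°, sin282°) = (0.2079, -0.9781)
θ=282°: |BD| = 9.8408
θ=282°: circle(B,7.00) ∩ circle(D,5.00): a=6.1398, h=3.3619
θ=282°:   candidates: C₊=(5.9832,2.9774) cross=33.084; C₋=(6.6515,-3.7132) cross=-33.084
θ=282°:   branch + wants cross > 0 → take C=(5.9832,2.9774) (cross=33.084)
θ=282°: ex = (C−B)/|BC| = (0.8250,0.5651); ey = (-0.5651,0.8250)
θ=282°: P = B + 1.04·ex + 1.20·ey = (0.3879,0.5996)
θ=335°: B = A + 1.00·(cos335°, sin335°) = (0.9063, -0.4226)
θ=335°: |BD| = 9.1035
θ=335°: circle(B,7.00) ∩ circle(D,5.00): a=5.8699, h=3.8137
θ=335°:   candidates: C₊=(6.5929,3.6594) cross=34.718; C₋=(6.9469,-3.9597) cross=-34.718
θ=335°:   branch + wants cross > 0 → take C=(6.5929,3.6594) (cross=34.718)
θ=335°: ex = (C−B)/|BC| = (0.8124,0.5831); ey = (-0.5831,0.8124)
θ=335°: P = B + 1.04·ex + 1.20·ey = (1.0514,1.1587)

θ=107°: 0.28 2.44
θ=282°: 0.39 0.60
θ=335°: 1.05 1.16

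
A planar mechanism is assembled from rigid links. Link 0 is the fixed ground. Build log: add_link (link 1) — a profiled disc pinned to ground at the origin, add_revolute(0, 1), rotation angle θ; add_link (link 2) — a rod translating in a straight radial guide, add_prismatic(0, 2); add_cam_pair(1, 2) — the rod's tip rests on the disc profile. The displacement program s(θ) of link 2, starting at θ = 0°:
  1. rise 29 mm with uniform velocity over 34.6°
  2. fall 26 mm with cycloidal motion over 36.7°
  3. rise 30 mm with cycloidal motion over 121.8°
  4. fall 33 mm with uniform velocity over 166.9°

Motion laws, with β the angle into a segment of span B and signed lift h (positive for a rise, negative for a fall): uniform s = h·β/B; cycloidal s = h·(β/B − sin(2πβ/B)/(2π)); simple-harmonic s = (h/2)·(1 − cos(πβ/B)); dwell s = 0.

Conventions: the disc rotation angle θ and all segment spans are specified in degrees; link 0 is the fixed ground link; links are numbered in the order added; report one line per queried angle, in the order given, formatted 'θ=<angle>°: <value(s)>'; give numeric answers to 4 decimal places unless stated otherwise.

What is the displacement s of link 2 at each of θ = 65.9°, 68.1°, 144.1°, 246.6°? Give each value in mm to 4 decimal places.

seg 1 [0°–34.6°] uniform, h=29: full span → s += 29 → s = 29.0000
seg 2 [34.6°–71.3°] cycloidal, h=-26: θ=65.9° here. β=31.3, B=36.7. -26·(0.8529 − sin(2π·0.8529)/(2π)) = -25.4779 → s = 3.5221
seg 2 [34.6°–71.3°] cycloidal, h=-26: θ=68.1° here. β=33.5, B=36.7. -26·(0.9128 − sin(2π·0.9128)/(2π)) = -25.8883 → s = 3.1117
seg 2 [34.6°–71.3°] cycloidal, h=-26: full span → s += -26 → s = 3.0000
seg 3 [71.3°–193.1°] cycloidal, h=30: θ=144.1° here. β=72.8, B=121.8. 30·(0.5977 − sin(2π·0.5977)/(2π)) = 20.6814 → s = 23.6814
seg 3 [71.3°–193.1°] cycloidal, h=30: full span → s += 30 → s = 33.0000
seg 4 [193.1°–360°] uniform, h=-33: θ=246.6° here. β=53.5, B=166.9. -33·53.5/166.9 = -10.5782 → s = 22.4218

θ=65.9°: 3.5221
θ=68.1°: 3.1117
θ=144.1°: 23.6814
θ=246.6°: 22.4218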